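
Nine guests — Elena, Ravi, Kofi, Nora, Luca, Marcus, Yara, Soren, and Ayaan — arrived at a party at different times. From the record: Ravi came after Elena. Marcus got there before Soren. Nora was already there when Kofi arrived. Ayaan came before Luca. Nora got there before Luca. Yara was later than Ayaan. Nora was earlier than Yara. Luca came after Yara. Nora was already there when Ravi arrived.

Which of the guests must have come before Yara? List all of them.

Ayaan, Nora

Directly stated before Yara: Ayaan and Nora.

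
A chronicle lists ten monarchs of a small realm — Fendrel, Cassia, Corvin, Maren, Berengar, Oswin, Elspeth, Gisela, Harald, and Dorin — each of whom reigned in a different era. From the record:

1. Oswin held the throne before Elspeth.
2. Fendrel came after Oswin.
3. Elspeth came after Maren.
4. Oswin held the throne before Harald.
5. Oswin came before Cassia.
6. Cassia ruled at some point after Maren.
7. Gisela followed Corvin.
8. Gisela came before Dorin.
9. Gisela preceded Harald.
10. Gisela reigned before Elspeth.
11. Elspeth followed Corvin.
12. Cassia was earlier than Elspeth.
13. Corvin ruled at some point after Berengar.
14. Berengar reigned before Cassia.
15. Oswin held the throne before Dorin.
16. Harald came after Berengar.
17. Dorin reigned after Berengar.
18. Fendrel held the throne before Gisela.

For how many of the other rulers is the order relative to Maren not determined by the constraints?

7

Forced after Maren: Cassia and Elspeth.
That leaves Berengar, Corvin, Dorin, Fendrel, Gisela, Harald, and Oswin with no forced order relative to Maren — 7.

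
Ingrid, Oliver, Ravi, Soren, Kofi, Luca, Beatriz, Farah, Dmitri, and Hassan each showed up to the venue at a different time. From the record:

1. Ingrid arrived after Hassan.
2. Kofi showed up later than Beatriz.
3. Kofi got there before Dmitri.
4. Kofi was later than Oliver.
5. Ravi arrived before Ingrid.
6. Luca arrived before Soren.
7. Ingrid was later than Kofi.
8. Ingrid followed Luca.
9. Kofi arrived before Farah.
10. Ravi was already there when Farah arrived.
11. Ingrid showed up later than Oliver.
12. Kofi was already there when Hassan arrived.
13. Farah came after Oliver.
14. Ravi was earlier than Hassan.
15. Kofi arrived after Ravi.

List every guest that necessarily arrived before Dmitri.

Beatriz, Kofi, Oliver, Ravi

Directly stated before Dmitri: Kofi.
Beatriz reaches Dmitri via Beatriz → Kofi → Dmitri.
Oliver reaches Dmitri via Oliver → Kofi → Dmitri.
Ravi reaches Dmitri via Ravi → Kofi → Dmitri.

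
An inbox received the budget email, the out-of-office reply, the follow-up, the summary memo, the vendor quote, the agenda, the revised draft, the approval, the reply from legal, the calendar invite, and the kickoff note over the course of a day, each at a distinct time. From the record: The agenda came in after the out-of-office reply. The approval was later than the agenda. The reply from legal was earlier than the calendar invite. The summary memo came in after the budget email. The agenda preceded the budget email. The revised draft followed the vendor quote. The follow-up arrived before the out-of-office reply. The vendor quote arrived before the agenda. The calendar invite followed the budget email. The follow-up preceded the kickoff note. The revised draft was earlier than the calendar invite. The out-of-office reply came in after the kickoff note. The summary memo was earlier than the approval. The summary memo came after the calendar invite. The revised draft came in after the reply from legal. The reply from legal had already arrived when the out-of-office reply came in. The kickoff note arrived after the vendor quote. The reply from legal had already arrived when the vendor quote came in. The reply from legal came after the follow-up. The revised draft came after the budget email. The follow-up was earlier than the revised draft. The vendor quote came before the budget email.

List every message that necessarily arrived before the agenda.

Directly stated before the agenda: the out-of-office reply and the vendor quote.
The follow-up reaches the agenda via the follow-up → the out-of-office reply → the agenda.
The kickoff note reaches the agenda via the kickoff note → the out-of-office reply → the agenda.
The reply from legal reaches the agenda via the reply from legal → the out-of-office reply → the agenda.
No chain forces the calendar invite (or any of the others) ahead of the agenda.

the follow-up, the kickoff note, the out-of-office reply, the reply from legal, the vendor quote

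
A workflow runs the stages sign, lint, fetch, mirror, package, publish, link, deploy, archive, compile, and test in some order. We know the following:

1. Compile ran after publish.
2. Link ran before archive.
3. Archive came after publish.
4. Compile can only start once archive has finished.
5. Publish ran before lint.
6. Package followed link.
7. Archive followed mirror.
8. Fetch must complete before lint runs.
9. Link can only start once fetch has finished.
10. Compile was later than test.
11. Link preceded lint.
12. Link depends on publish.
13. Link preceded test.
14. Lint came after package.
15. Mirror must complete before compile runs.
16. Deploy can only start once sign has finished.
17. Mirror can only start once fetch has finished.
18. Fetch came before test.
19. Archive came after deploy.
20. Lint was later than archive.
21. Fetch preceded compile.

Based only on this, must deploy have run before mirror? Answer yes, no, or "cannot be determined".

No chain of stated constraints runs from deploy to mirror, and none runs from mirror to deploy either.
So the relative order of deploy and mirror is not fixed by the given facts.

cannot be determined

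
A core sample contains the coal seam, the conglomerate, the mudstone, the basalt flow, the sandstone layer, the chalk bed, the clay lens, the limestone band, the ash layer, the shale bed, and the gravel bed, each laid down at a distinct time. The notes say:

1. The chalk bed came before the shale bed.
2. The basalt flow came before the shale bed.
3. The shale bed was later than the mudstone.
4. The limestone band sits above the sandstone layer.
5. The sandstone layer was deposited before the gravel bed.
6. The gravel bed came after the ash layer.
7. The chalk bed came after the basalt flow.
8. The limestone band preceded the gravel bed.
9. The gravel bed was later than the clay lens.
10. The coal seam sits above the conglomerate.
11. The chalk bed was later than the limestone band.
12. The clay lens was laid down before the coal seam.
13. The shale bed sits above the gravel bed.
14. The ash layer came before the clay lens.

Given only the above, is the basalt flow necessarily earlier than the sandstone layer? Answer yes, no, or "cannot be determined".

cannot be determined

No chain of stated constraints runs from the basalt flow to the sandstone layer, and none runs from the sandstone layer to the basalt flow either.
So the relative order of the basalt flow and the sandstone layer is not fixed by the given facts.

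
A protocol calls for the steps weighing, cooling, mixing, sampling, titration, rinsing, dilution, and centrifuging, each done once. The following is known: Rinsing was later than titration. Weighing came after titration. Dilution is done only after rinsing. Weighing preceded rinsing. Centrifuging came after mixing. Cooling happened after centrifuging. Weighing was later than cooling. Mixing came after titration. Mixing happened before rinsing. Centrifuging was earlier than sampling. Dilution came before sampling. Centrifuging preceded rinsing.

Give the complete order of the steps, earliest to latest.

The constraints fix every adjacent pair, so only one ordering works:
titration → mixing → centrifuging → cooling → weighing → rinsing → dilution → sampling.

titration, mixing, centrifuging, cooling, weighing, rinsing, dilution, sampling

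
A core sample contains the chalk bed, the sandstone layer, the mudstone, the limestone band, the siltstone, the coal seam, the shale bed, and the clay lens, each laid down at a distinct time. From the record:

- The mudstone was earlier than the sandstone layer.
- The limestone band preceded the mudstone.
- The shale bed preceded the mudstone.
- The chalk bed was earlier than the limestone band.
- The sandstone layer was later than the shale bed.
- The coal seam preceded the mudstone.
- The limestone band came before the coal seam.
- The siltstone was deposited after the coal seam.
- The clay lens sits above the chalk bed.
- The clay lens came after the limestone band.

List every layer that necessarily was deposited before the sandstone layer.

the chalk bed, the coal seam, the limestone band, the mudstone, the shale bed

Directly stated before the sandstone layer: the mudstone and the shale bed.
The chalk bed reaches the sandstone layer via the chalk bed → the limestone band → the mudstone → the sandstone layer.
The coal seam reaches the sandstone layer via the coal seam → the mudstone → the sandstone layer.
The limestone band reaches the sandstone layer via the limestone band → the mudstone → the sandstone layer.
No chain forces the siltstone (or any of the others) ahead of the sandstone layer.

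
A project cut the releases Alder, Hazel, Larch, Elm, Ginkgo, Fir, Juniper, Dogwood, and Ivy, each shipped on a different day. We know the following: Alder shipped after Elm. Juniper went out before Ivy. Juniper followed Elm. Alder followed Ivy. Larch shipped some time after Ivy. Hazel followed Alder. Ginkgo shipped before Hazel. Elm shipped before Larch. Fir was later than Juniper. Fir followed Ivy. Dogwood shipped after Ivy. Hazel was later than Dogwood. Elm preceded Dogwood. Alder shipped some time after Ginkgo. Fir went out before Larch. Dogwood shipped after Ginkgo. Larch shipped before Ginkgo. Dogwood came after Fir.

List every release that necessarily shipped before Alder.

Elm, Fir, Ginkgo, Ivy, Juniper, Larch

Directly stated before Alder: Elm, Ginkgo, and Ivy.
Fir reaches Alder via Fir → Larch → Ginkgo → Alder.
Juniper reaches Alder via Juniper → Ivy → Alder.
Larch reaches Alder via Larch → Ginkgo → Alder.
No chain forces Hazel (or any of the others) ahead of Alder.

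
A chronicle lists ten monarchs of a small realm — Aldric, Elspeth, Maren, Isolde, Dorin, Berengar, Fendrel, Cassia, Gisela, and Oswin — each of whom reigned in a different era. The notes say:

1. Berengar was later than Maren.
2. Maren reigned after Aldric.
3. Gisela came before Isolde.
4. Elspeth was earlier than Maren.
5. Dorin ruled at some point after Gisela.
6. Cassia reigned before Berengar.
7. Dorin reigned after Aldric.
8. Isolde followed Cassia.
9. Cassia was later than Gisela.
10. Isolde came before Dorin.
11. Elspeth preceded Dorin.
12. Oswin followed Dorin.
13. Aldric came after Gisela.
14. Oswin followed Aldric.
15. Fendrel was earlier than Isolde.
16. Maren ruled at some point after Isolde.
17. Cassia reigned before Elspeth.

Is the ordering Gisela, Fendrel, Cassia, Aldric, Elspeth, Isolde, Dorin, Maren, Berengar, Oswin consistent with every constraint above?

Check each stated constraint against the proposed order — e.g. Gisela is ahead of Dorin; Cassia is ahead of Berengar. Every pair is in the required order; nothing is violated.

yes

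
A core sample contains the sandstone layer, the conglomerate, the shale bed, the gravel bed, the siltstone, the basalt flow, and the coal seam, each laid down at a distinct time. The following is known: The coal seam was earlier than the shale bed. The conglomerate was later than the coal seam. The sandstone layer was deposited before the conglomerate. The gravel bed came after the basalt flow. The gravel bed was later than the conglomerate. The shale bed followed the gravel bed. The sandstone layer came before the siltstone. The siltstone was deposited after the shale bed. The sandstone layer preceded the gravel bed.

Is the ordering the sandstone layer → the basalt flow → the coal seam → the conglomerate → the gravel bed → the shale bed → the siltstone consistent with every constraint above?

yes

Check each stated constraint against the proposed order — e.g. the sandstone layer is ahead of the gravel bed; the sandstone layer is ahead of the siltstone. Every pair is in the required order; nothing is violated.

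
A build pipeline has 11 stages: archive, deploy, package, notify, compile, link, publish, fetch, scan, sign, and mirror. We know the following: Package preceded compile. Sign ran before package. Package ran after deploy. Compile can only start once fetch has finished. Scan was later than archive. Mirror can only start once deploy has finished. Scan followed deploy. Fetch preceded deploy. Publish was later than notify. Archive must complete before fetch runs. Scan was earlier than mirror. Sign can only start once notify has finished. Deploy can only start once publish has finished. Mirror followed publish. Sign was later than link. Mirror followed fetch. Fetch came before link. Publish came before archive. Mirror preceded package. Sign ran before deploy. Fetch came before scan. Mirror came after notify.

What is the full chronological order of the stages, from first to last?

notify, publish, archive, fetch, link, sign, deploy, scan, mirror, package, compile

The constraints fix every adjacent pair, so only one ordering works:
notify → publish → archive → fetch → link → sign → deploy → scan → mirror → package → compile.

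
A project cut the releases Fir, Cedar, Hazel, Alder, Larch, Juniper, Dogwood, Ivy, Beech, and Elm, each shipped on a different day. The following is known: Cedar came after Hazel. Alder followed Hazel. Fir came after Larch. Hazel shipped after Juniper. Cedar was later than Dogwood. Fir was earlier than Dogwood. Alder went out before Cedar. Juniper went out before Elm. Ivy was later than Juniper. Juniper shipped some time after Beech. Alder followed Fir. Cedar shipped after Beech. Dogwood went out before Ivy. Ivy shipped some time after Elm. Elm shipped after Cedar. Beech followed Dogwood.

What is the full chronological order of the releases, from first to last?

The constraints fix every adjacent pair, so only one ordering works:
Larch → Fir → Dogwood → Beech → Juniper → Hazel → Alder → Cedar → Elm → Ivy.

Larch, Fir, Dogwood, Beech, Juniper, Hazel, Alder, Cedar, Elm, Ivy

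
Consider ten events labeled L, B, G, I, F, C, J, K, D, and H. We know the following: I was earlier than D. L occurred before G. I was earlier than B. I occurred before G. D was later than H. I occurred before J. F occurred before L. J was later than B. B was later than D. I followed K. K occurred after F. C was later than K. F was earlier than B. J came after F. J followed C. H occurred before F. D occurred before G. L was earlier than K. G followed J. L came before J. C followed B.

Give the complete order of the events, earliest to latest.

The constraints fix every adjacent pair, so only one ordering works:
H → F → L → K → I → D → B → C → J → G.

H, F, L, K, I, D, B, C, J, G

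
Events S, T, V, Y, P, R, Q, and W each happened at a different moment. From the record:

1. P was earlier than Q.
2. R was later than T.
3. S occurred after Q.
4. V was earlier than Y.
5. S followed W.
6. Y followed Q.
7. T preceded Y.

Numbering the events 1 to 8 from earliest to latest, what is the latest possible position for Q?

Q must come before S and Y — 2 events forced after it.
Everything else can be placed before Q in some valid order, so Q can sit as late as position 8 − 2 = 6.

6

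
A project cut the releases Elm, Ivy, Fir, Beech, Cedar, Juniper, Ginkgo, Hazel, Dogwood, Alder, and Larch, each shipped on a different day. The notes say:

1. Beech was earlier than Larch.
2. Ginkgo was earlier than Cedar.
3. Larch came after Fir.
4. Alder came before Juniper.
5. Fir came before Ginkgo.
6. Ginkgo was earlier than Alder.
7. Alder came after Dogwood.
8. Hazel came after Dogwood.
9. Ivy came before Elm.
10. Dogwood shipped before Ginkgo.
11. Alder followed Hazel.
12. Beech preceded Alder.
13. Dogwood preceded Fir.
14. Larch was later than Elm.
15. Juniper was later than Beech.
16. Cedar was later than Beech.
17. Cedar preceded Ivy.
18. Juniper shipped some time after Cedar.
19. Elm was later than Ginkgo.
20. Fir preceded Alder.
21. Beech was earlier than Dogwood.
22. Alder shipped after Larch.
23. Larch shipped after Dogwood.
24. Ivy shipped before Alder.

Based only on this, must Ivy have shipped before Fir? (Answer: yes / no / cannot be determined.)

Tracing the constraints gives Fir → Ginkgo → Cedar → Ivy, so Fir must come before Ivy.
That means Ivy cannot be before Fir.

no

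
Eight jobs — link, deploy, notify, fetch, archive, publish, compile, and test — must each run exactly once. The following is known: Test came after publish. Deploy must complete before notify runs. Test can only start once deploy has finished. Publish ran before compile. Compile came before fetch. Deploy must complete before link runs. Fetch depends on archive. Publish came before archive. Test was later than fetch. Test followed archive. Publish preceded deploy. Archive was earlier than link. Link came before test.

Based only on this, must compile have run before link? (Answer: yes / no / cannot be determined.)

cannot be determined

No chain of stated constraints runs from compile to link, and none runs from link to compile either.
So the relative order of compile and link is not fixed by the given facts.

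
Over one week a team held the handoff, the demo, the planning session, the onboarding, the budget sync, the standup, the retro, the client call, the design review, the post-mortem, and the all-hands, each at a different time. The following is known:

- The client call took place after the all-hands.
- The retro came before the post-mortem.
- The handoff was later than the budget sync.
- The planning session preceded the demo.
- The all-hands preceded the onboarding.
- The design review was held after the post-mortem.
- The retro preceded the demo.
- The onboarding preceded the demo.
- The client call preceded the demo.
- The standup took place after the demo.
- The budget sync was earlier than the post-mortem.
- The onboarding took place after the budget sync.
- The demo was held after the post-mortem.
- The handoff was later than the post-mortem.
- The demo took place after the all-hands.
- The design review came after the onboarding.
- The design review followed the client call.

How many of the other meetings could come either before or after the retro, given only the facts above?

5

Forced after the retro: the demo, the design review, the handoff, the post-mortem, and the standup.
That leaves the all-hands, the budget sync, the client call, the onboarding, and the planning session with no forced order relative to the retro — 5.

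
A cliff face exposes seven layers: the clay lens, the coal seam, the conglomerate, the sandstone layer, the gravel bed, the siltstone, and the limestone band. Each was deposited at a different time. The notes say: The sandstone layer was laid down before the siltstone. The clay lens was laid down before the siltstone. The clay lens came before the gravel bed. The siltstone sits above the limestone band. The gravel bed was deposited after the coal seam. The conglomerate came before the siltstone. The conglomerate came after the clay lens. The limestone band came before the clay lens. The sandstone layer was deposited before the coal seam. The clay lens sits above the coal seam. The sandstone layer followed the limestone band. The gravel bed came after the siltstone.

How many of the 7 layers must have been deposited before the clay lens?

3

Directly stated before the clay lens: the coal seam and the limestone band.
The sandstone layer reaches the clay lens via the sandstone layer → the coal seam → the clay lens.
No chain forces the gravel bed (or any of the others) ahead of the clay lens.
That's the coal seam, the limestone band, and the sandstone layer — 3 in all.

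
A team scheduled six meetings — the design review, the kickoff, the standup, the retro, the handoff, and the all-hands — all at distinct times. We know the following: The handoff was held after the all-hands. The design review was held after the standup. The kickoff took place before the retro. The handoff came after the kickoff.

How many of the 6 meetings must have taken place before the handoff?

2

Directly stated before the handoff: the all-hands and the kickoff.
No chain forces the design review (or any of the others) ahead of the handoff.
That's the all-hands and the kickoff — 2 in all.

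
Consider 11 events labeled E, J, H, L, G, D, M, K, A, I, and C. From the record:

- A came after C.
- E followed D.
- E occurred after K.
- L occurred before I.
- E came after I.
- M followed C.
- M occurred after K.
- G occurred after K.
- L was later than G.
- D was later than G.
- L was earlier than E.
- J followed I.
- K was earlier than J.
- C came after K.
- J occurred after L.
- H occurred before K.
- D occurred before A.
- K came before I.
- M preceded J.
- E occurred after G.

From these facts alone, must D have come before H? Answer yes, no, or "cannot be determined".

Tracing the constraints gives H → K → G → D, so H must come before D.
That means D cannot be before H.

no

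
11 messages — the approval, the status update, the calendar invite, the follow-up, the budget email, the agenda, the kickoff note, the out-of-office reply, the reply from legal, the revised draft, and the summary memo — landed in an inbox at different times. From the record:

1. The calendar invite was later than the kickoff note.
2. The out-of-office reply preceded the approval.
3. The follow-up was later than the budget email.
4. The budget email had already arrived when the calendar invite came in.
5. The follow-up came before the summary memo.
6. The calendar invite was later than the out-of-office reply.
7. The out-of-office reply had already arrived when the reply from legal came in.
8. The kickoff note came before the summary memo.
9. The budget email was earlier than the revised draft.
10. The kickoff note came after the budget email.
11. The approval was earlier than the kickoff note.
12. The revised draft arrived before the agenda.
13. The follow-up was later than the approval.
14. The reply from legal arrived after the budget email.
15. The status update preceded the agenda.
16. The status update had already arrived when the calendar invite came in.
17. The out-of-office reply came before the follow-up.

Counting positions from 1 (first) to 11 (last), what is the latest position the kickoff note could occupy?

The kickoff note must come before the calendar invite and the summary memo — 2 messages forced after it.
Everything else can be placed before the kickoff note in some valid order, so the kickoff note can sit as late as position 11 − 2 = 9.

9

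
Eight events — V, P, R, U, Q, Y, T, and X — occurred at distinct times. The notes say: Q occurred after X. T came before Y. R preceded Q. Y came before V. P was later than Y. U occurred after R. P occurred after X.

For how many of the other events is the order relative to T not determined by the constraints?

Forced after T: P, V, and Y.
That leaves Q, R, U, and X with no forced order relative to T — 4.

4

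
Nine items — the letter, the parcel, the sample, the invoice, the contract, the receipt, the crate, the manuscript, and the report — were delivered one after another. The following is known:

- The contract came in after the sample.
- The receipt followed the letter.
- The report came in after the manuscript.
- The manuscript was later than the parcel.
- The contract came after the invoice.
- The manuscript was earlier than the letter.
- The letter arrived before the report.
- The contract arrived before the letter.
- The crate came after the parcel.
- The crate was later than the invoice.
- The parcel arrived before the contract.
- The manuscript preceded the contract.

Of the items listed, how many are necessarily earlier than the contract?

Directly stated before the contract: the invoice, the manuscript, the parcel, and the sample.
No chain forces the receipt (or any of the others) ahead of the contract.
That's the invoice, the manuscript, the parcel, and the sample — 4 in all.

4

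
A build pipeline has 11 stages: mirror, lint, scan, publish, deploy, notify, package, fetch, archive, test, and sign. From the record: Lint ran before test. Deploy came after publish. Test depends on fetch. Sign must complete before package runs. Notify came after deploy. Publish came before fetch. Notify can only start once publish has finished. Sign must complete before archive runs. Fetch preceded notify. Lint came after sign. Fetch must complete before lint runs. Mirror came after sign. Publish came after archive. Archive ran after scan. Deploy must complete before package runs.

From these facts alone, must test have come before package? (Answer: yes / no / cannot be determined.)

cannot be determined

No chain of stated constraints runs from test to package, and none runs from package to test either.
So the relative order of test and package is not fixed by the given facts.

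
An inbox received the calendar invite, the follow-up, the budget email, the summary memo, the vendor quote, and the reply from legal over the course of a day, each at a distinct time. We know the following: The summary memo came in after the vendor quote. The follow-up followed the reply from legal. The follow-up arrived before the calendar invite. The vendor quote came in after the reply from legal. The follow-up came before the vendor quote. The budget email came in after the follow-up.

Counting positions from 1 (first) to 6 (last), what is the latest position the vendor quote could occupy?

The vendor quote must come before the summary memo — 1 message forced after it.
Everything else can be placed before the vendor quote in some valid order, so the vendor quote can sit as late as position 6 − 1 = 5.

5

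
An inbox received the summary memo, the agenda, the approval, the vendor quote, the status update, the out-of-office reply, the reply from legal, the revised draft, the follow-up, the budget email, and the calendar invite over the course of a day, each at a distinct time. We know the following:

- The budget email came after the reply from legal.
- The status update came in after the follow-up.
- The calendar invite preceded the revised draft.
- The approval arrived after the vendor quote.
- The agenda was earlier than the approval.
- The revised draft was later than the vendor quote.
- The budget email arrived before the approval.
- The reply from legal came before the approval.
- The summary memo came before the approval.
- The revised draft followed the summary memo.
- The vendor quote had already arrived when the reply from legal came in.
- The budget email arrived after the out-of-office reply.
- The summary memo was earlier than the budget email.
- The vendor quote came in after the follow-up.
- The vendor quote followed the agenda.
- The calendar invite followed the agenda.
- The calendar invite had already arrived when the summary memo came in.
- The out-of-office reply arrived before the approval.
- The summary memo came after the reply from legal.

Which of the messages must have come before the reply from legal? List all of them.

the agenda, the follow-up, the vendor quote

Directly stated before the reply from legal: the vendor quote.
The agenda reaches the reply from legal via the agenda → the vendor quote → the reply from legal.
The follow-up reaches the reply from legal via the follow-up → the vendor quote → the reply from legal.
No chain forces the calendar invite (or any of the others) ahead of the reply from legal.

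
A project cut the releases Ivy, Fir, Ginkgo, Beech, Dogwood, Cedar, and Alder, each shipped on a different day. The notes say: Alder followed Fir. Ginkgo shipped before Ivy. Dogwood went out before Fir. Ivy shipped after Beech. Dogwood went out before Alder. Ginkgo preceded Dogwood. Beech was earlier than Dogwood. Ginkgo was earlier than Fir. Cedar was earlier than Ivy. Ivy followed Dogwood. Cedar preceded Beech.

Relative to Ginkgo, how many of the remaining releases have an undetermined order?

2

Forced after Ginkgo: Alder, Dogwood, Fir, and Ivy.
That leaves Beech and Cedar with no forced order relative to Ginkgo — 2.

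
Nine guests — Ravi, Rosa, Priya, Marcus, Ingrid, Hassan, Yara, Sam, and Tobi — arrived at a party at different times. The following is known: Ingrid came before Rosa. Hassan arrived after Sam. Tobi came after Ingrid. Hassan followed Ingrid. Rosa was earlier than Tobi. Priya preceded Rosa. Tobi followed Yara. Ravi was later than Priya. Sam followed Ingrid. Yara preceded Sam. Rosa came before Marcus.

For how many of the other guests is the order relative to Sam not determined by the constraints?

5

Forced before Sam: Ingrid and Yara; forced after Sam: Hassan.
That leaves Marcus, Priya, Ravi, Rosa, and Tobi with no forced order relative to Sam — 5.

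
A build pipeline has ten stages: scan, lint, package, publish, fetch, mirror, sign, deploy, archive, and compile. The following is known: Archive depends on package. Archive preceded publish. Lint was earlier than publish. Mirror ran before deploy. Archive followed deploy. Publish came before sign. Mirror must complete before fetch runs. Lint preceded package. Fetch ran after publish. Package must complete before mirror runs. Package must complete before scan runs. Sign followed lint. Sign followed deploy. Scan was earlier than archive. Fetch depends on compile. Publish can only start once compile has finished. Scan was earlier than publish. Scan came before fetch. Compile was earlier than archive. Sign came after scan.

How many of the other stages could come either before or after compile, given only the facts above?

5

Forced after compile: archive, fetch, publish, and sign.
That leaves deploy, lint, mirror, package, and scan with no forced order relative to compile — 5.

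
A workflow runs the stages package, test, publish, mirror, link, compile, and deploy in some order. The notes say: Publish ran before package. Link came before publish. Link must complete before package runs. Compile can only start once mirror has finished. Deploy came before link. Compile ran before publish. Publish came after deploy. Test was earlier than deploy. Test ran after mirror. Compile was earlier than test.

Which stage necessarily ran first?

Mirror has a chain of constraints placing it before every other stage, so mirror must be first.

mirror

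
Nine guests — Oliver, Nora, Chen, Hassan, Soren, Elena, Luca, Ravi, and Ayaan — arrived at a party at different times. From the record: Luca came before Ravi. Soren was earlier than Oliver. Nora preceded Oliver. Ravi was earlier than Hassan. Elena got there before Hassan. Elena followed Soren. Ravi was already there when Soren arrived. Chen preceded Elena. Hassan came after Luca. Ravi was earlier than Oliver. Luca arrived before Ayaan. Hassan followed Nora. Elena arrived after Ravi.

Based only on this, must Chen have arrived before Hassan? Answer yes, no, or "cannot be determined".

Chain the constraints: Chen → Elena → Hassan. Each link is directly stated, so Chen comes before Hassan.

yes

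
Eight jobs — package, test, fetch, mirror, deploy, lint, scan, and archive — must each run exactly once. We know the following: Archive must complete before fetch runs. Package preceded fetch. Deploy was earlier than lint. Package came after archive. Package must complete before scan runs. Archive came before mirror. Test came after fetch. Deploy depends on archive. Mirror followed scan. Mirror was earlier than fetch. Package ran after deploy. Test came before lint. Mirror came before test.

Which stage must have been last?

Every other stage has a chain of constraints placing it before lint, so lint is last.

lint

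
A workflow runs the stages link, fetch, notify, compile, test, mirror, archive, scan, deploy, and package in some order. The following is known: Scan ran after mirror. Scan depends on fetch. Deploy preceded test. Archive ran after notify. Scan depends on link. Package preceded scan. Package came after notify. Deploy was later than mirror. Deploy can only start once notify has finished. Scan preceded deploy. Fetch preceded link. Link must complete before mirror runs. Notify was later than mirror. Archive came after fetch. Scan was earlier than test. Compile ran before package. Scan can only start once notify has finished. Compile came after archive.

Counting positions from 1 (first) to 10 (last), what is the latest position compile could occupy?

6

Compile must come before deploy, package, scan, and test — 4 stages forced after it.
Everything else can be placed before compile in some valid order, so compile can sit as late as position 10 − 4 = 6.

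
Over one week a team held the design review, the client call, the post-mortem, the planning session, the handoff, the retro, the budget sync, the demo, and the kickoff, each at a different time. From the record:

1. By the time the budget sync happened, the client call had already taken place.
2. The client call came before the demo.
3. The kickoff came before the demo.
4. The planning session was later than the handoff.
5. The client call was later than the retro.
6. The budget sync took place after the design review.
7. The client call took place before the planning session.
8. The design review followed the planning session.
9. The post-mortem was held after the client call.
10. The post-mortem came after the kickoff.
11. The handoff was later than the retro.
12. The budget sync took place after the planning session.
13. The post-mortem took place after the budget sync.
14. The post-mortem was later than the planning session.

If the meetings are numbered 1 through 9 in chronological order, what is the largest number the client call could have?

4

The client call must come before the budget sync, the demo, the design review, the planning session, and the post-mortem — 5 meetings forced after it.
Everything else can be placed before the client call in some valid order, so the client call can sit as late as position 9 − 5 = 4.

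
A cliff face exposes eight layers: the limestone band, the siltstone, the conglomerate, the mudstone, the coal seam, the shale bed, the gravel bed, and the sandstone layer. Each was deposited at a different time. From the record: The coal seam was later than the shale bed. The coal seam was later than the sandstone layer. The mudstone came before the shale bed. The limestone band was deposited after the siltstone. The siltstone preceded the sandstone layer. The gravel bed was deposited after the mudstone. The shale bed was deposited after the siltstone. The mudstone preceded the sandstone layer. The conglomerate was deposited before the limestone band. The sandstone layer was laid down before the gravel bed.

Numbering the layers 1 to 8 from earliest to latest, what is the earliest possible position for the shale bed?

3

The mudstone and the siltstone must both come before the shale bed — 2 forced predecessors.
Nothing else is forced ahead of the shale bed, so its earliest slot is position 2 + 1 = 3.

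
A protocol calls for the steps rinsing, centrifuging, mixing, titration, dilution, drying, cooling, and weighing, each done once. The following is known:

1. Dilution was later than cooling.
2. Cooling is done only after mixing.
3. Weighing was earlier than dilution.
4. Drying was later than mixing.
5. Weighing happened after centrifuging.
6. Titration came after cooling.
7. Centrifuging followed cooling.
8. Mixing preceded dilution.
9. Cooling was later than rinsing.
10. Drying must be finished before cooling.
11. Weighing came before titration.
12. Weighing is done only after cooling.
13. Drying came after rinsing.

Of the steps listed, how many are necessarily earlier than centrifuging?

4

Directly stated before centrifuging: cooling.
Drying reaches centrifuging via drying → cooling → centrifuging.
Mixing reaches centrifuging via mixing → cooling → centrifuging.
Rinsing reaches centrifuging via rinsing → cooling → centrifuging.
No chain forces titration (or any of the others) ahead of centrifuging.
That's cooling, drying, mixing, and rinsing — 4 in all.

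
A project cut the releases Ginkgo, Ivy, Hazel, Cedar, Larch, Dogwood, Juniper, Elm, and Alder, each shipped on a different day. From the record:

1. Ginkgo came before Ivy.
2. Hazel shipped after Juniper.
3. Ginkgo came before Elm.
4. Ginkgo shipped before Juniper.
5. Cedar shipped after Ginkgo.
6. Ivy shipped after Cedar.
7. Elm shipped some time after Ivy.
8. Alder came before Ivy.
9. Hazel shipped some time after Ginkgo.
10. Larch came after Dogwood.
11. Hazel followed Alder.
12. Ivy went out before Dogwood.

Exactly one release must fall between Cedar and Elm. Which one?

Ivy

Tracing the constraints gives Cedar → Ivy → Elm, so Ivy sits after Cedar and before Elm.
No other release is forced both after Cedar and before Elm.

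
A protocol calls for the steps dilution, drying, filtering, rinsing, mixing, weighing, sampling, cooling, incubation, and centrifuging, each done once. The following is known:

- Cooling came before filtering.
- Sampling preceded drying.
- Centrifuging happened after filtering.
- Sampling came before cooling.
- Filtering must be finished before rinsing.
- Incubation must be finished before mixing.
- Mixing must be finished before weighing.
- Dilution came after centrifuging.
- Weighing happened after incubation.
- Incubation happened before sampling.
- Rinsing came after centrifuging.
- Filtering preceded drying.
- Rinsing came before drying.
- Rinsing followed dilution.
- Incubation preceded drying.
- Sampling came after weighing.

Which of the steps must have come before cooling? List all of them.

Directly stated before cooling: sampling.
Incubation reaches cooling via incubation → sampling → cooling.
Mixing reaches cooling via mixing → weighing → sampling → cooling.
Weighing reaches cooling via weighing → sampling → cooling.

incubation, mixing, sampling, weighing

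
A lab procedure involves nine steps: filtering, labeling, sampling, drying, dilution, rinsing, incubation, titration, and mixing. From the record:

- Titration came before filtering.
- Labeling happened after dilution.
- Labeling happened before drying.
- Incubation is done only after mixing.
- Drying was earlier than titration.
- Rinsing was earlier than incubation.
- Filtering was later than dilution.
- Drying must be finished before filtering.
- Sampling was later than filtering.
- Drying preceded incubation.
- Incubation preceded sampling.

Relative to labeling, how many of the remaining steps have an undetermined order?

Forced before labeling: dilution; forced after labeling: drying, filtering, incubation, sampling, and titration.
That leaves mixing and rinsing with no forced order relative to labeling — 2.

2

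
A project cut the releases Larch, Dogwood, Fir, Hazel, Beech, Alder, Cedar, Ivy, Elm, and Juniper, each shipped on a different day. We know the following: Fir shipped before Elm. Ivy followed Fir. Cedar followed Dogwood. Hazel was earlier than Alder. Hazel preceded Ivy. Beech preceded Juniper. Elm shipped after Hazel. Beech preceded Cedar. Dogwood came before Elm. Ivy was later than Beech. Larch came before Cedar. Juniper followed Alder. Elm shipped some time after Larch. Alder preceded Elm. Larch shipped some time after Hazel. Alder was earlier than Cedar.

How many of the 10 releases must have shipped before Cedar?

5

Directly stated before Cedar: Alder, Beech, Dogwood, and Larch.
Hazel reaches Cedar via Hazel → Larch → Cedar.
No chain forces Juniper (or any of the others) ahead of Cedar.
That's Alder, Beech, Dogwood, Hazel, and Larch — 5 in all.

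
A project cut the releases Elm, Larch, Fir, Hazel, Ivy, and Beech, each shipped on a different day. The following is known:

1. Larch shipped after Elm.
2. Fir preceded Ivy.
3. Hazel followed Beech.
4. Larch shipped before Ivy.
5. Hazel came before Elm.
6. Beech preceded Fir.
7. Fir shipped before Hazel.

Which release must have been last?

Every other release has a chain of constraints placing it before Ivy, so Ivy is last.

Ivy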